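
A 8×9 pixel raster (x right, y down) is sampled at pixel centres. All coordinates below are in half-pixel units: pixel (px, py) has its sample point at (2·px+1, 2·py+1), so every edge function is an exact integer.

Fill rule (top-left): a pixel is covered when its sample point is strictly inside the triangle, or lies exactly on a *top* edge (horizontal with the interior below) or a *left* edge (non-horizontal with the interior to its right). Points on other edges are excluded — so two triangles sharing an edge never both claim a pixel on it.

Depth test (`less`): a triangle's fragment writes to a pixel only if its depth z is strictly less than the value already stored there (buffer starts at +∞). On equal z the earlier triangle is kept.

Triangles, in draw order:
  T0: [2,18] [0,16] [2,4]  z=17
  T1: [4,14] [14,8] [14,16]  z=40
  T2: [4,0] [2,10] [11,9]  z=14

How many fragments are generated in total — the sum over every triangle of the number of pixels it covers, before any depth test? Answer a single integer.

T0:
  2·area = 28
  edge (2, 18)→(0, 16): d=(-2,-2) top-left  bias=+0
  edge (0, 16)→(2, 4): d=(2,-12) top-left  bias=+0
  edge (2, 4)→(2, 18): d=(0,14) right/bottom  bias=-1
    (0,5)@(1, 11): e=[12,2,14] → #
    (1,5)@(3, 11): e=[16,26,-14] → ·
    (0,6)@(1, 13): e=[8,6,14] → #
    (1,6)@(3, 13): e=[12,30,-14] → ·
    (0,7)@(1, 15): e=[4,10,14] → #
    (1,7)@(3, 15): e=[8,34,-14] → ·
    (0,8)@(1, 17): e=[0,14,14] → #  [on edge]
    (1,8)@(3, 17): e=[4,38,-14] → ·
  covered (4 px):
    · · · · · · · ·
    · · · · · · · ·
    · · · · · · · ·
    · · · · · · · ·
    · · · · · · · ·
    # · · · · · · ·
    # · · · · · · ·
    # · · · · · · ·
    # · · · · · · ·
T1:
  2·area = 80
  edge (4, 14)→(14, 8): d=(10,-6) top-left  bias=+0
  edge (14, 8)→(14, 16): d=(0,8) right/bottom  bias=-1
  edge (14, 16)→(4, 14): d=(-10,-2) top-left  bias=+0
    (6,4)@(13, 9): e=[4,8,68] → #
    (7,4)@(15, 9): e=[16,-8,72] → ·
    (4,5)@(9, 11): e=[0,40,40] → #  [on edge]
    (5,5)@(11, 11): e=[12,24,44] → #
    (7,5)@(15, 11): e=[36,-8,52] → ·
    (3,6)@(7, 13): e=[8,56,16] → #
    (7,6)@(15, 13): e=[56,-8,32] → ·
    (3,7)@(7, 15): e=[28,56,-4] → ·
    (4,7)@(9, 15): e=[40,40,0] → #  [on edge]
    (7,7)@(15, 15): e=[76,-8,12] → ·
    (4,8)@(9, 17): e=[60,40,-20] → ·
    (5,8)@(11, 17): e=[72,24,-16] → ·
  covered (11 px):
    · · · · · · · ·
    · · · · · · · ·
    · · · · · · · ·
    · · · · · · · ·
    · · · · · · # ·
    · · · · # # # ·
    · · · # # # # ·
    · · · · # # # ·
    · · · · · · · ·
T2:
  2·area = 88  (B↔C swapped to make it positive)
  edge (4, 0)→(11, 9): d=(7,9) right/bottom  bias=-1
  edge (11, 9)→(2, 10): d=(-9,1) right/bottom  bias=-1
  edge (2, 10)→(4, 0): d=(2,-10) top-left  bias=+0
    (2,1)@(5, 3): e=[12,60,16] → #
    (3,1)@(7, 3): e=[-6,58,36] → ·
    (1,2)@(3, 5): e=[44,44,0] → #  [on edge]
    (3,2)@(7, 5): e=[8,40,40] → #
    (4,2)@(9, 5): e=[-10,38,60] → ·
    (1,3)@(3, 7): e=[58,26,4] → #
    (4,3)@(9, 7): e=[4,20,64] → #
    (5,3)@(11, 7): e=[-14,18,84] → ·
    (1,4)@(3, 9): e=[72,8,8] → #
    (5,4)@(11, 9): e=[0,0,88] → ·  [on edge]
    (1,5)@(3, 11): e=[86,-10,12] → ·
    (2,5)@(5, 11): e=[68,-12,32] → ·
    (0,7)@(1, 15): e=[132,-44,0] → ·  [on edge]
  covered (12 px):
    · · · · · · · ·
    · · # · · · · ·
    · # # # · · · ·
    · # # # # · · ·
    · # # # # · · ·
    · · · · · · · ·
    · · · · · · · ·
    · · · · · · · ·
    · · · · · · · ·

Result: 27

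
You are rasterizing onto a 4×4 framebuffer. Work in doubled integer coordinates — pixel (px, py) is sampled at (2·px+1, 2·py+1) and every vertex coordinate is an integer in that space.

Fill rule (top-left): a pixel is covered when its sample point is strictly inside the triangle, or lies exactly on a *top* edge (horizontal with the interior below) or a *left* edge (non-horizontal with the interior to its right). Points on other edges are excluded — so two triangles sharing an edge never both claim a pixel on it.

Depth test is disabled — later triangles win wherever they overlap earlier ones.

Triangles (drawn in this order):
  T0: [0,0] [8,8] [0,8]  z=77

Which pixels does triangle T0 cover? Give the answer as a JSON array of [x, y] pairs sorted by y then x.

T0:
  2·area = 64
  edge (0, 0)→(8, 8): d=(8,8) right/bottom  bias=-1
  edge (8, 8)→(0, 8): d=(-8,0) right/bottom  bias=-1
  edge (0, 8)→(0, 0): d=(0,-8) top-left  bias=+0
    (0,0)@(1, 1): e=[0,56,8] → ·  [on edge]
    (0,1)@(1, 3): e=[16,40,8] → █
    (1,1)@(3, 3): e=[0,40,24] → ·  [on edge]
    (0,2)@(1, 5): e=[32,24,8] → █
    (1,2)@(3, 5): e=[16,24,24] → █
    (2,2)@(5, 5): e=[0,24,40] → ·  [on edge]
    (0,3)@(1, 7): e=[48,8,8] → █
    (2,3)@(5, 7): e=[16,8,40] → █
    (3,3)@(7, 7): e=[0,8,56] → ·  [on edge]
  covered (6 px):
    · · · ·
    █ · · ·
    █ █ · ·
    █ █ █ ·

Final: [[0,1],[0,2],[1,2],[0,3],[1,3],[2,3]]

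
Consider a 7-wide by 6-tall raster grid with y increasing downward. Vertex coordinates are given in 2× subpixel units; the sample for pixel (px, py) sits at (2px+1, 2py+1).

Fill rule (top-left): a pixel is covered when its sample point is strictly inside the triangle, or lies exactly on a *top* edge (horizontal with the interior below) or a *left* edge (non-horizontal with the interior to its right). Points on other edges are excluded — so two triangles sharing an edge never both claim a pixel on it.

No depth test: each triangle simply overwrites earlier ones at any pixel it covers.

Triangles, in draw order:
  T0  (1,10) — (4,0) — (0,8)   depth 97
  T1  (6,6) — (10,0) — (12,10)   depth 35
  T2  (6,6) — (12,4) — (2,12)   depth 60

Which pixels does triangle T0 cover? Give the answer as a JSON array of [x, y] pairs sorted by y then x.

T0:
  2·area = 16  (B↔C swapped to make it positive)
  edge (1, 10)→(0, 8): d=(-1,-2) top-left  bias=+0
  edge (0, 8)→(4, 0): d=(4,-8) top-left  bias=+0
  edge (4, 0)→(1, 10): d=(-3,10) right/bottom  bias=-1
    (1,1)@(3, 3): e=[11,4,1] → #
    (2,1)@(5, 3): e=[15,20,-19] → ·
    (1,2)@(3, 5): e=[9,12,-5] → ·
    (0,3)@(1, 7): e=[3,4,9] → #
    (1,3)@(3, 7): e=[7,20,-11] → ·
    (0,4)@(1, 9): e=[1,12,3] → #
    (1,4)@(3, 9): e=[5,28,-17] → ·
    (0,5)@(1, 11): e=[-1,20,-3] → ·
  covered (3 px):
    · · · · · · ·
    · # · · · · ·
    · · · · · · ·
    # · · · · · ·
    # · · · · · ·
    · · · · · · ·
T1:
  2·area = 52
  edge (6, 6)→(10, 0): d=(4,-6) top-left  bias=+0
  edge (10, 0)→(12, 10): d=(2,10) right/bottom  bias=-1
  edge (12, 10)→(6, 6): d=(-6,-4) top-left  bias=+0
    (4,1)@(9, 3): e=[6,16,30] → #
    (5,1)@(11, 3): e=[18,-4,38] → ·
    (3,2)@(7, 5): e=[2,40,10] → #
    (5,2)@(11, 5): e=[26,0,26] → ·  [on edge]
    (3,3)@(7, 7): e=[10,44,-2] → ·
    (4,3)@(9, 7): e=[22,24,6] → #
    (5,3)@(11, 7): e=[34,4,14] → #
    (6,3)@(13, 7): e=[46,-16,22] → ·
    (4,4)@(9, 9): e=[30,28,-6] → ·
    (5,4)@(11, 9): e=[42,8,2] → #
    (6,4)@(13, 9): e=[54,-12,10] → ·
    (5,5)@(11, 11): e=[50,12,-10] → ·
  covered (6 px):
    · · · · · · ·
    · · · · # · ·
    · · · # # · ·
    · · · · # # ·
    · · · · · # ·
    · · · · · · ·
T2:
  2·area = 28
  edge (6, 6)→(12, 4): d=(6,-2) top-left  bias=+0
  edge (12, 4)→(2, 12): d=(-10,8) right/bottom  bias=-1
  edge (2, 12)→(6, 6): d=(4,-6) top-left  bias=+0
    (4,2)@(9, 5): e=[0,14,14] → #  [on edge]
    (5,2)@(11, 5): e=[4,-2,26] → ·
    (1,3)@(3, 7): e=[0,42,-14] → ·  [on edge]
    (3,3)@(7, 7): e=[8,10,10] → #
    (4,3)@(9, 7): e=[12,-6,22] → ·
    (2,4)@(5, 9): e=[16,6,6] → #
    (3,4)@(7, 9): e=[20,-10,18] → ·
    (1,5)@(3, 11): e=[24,2,2] → #
    (2,5)@(5, 11): e=[28,-14,14] → ·
  covered (4 px):
    · · · · · · ·
    · · · · · · ·
    · · · · # · ·
    · · · # · · ·
    · · # · · · ·
    · # · · · · ·

Result: [[1,1],[0,3],[0,4]]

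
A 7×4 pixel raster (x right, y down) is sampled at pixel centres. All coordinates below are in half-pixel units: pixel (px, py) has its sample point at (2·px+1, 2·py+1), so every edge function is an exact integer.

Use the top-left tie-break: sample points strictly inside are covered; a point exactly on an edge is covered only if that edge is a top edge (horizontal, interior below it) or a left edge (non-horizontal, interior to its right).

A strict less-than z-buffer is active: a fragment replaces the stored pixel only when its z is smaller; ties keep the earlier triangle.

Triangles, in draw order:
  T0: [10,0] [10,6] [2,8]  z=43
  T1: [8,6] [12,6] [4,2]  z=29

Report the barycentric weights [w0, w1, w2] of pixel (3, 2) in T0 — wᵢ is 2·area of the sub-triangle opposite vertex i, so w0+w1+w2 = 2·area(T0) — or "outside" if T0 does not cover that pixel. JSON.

T0:
  2·area = 48
  edge (10, 0)→(10, 6): d=(0,6) right/bottom  bias=-1
  edge (10, 6)→(2, 8): d=(-8,2) right/bottom  bias=-1
  edge (2, 8)→(10, 0): d=(8,-8) top-left  bias=+0
    (4,0)@(9, 1): e=[6,42,0] → X  [on edge]
    (5,0)@(11, 1): e=[-6,38,16] → .
    (3,1)@(7, 3): e=[18,30,0] → X  [on edge]
    (5,1)@(11, 3): e=[-6,22,32] → .
    (2,2)@(5, 5): e=[30,18,0] → X  [on edge]
    (5,2)@(11, 5): e=[-6,6,48] → .
    (1,3)@(3, 7): e=[42,6,0] → X  [on edge]
    (3,3)@(7, 7): e=[18,-2,32] → .
    (4,3)@(9, 7): e=[6,-6,48] → .
  covered (8 px):
    . . . . X . .
    . . . X X . .
    . . X X X . .
    . X X . . . .
T1:
  2·area = 16  (B↔C swapped to make it positive)
  edge (8, 6)→(4, 2): d=(-4,-4) top-left  bias=+0
  edge (4, 2)→(12, 6): d=(8,4) right/bottom  bias=-1
  edge (12, 6)→(8, 6): d=(-4,0) right/bottom  bias=-1
    (1,0)@(3, 1): e=[0,-4,20] → .  [on edge]
    (2,1)@(5, 3): e=[0,4,12] → X  [on edge]
    (3,1)@(7, 3): e=[8,-4,12] → .
    (2,2)@(5, 5): e=[-8,20,4] → .
    (3,2)@(7, 5): e=[0,12,4] → X  [on edge]
    (4,2)@(9, 5): e=[8,4,4] → X
    (5,2)@(11, 5): e=[16,-4,4] → .
    (3,3)@(7, 7): e=[-8,28,-4] → .
    (4,3)@(9, 7): e=[0,20,-4] → .  [on edge]
  covered (3 px):
    . . . . . . .
    . . X . . . .
    . . . X X . .
    . . . . . . .

Final: [14,16,18]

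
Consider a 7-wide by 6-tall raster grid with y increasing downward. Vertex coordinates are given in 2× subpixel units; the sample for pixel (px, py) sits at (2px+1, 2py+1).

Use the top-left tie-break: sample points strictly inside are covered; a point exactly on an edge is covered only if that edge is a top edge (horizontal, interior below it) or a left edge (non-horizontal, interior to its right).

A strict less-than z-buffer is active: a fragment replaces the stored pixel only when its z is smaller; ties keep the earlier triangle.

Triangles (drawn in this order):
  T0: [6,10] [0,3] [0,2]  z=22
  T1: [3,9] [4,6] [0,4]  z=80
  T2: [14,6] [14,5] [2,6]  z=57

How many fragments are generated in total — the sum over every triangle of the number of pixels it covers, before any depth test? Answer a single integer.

T0:
  2·area = 6
  edge (6, 10)→(0, 3): d=(-6,-7) top-left  bias=+0
  edge (0, 3)→(0, 2): d=(0,-1) top-left  bias=+0
  edge (0, 2)→(6, 10): d=(6,8) right/bottom  bias=-1
  covered (0 px):
    · · · · · · ·
    · · · · · · ·
    · · · · · · ·
    · · · · · · ·
    · · · · · · ·
    · · · · · · ·
T1:
  2·area = 14  (B↔C swapped to make it positive)
  edge (3, 9)→(0, 4): d=(-3,-5) top-left  bias=+0
  edge (0, 4)→(4, 6): d=(4,2) right/bottom  bias=-1
  edge (4, 6)→(3, 9): d=(-1,3) right/bottom  bias=-1
    (2,1)@(5, 3): e=[28,-14,0] → ·  [on edge]
    (0,2)@(1, 5): e=[2,2,10] → #
    (1,2)@(3, 5): e=[12,-2,4] → ·
    (0,3)@(1, 7): e=[-4,10,8] → ·
    (1,3)@(3, 7): e=[6,6,2] → #
    (2,3)@(5, 7): e=[16,2,-4] → ·
    (1,4)@(3, 9): e=[0,14,0] → ·  [on edge]
  covered (2 px):
    · · · · · · ·
    · · · · · · ·
    # · · · · · ·
    · # · · · · ·
    · · · · · · ·
    · · · · · · ·
T2:
  2·area = 12  (B↔C swapped to make it positive)
  edge (14, 6)→(2, 6): d=(-12,0) right/bottom  bias=-1
  edge (2, 6)→(14, 5): d=(12,-1) top-left  bias=+0
  edge (14, 5)→(14, 6): d=(0,1) right/bottom  bias=-1
  covered (0 px):
    · · · · · · ·
    · · · · · · ·
    · · · · · · ·
    · · · · · · ·
    · · · · · · ·
    · · · · · · ·

Result: 2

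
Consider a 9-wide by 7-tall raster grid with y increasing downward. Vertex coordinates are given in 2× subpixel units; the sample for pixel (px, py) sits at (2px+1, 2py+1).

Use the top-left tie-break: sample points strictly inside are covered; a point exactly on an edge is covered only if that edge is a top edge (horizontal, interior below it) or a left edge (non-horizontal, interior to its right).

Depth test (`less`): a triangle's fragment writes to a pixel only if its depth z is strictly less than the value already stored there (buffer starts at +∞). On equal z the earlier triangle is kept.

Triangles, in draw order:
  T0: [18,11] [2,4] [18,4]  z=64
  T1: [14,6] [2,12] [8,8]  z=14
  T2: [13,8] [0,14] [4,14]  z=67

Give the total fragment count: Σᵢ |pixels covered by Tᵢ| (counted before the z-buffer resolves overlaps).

T0:
  2·area = 112
  edge (18, 11)→(2, 4): d=(-16,-7) top-left  bias=+0
  edge (2, 4)→(18, 4): d=(16,0) top-left  bias=+0
  edge (18, 4)→(18, 11): d=(0,7) right/bottom  bias=-1
    (2,2)@(5, 5): e=[5,16,91] → █
    (3,2)@(7, 5): e=[19,16,77] → █
    (4,2)@(9, 5): e=[33,16,63] → █
    (5,2)@(11, 5): e=[47,16,49] → █
    (6,2)@(13, 5): e=[61,16,35] → █
    (7,2)@(15, 5): e=[75,16,21] → █
    (8,2)@(17, 5): e=[89,16,7] → █
    (2,3)@(5, 7): e=[-27,48,91] → ·
    (3,3)@(7, 7): e=[-13,48,77] → ·
    (4,3)@(9, 7): e=[1,48,63] → █
    (4,4)@(9, 9): e=[-31,80,63] → ·
    (5,4)@(11, 9): e=[-17,80,49] → ·
  covered (14 px):
    · · · · · · · · ·
    · · · · · · · · ·
    · · █ █ █ █ █ █ █
    · · · · █ █ █ █ █
    · · · · · · · █ █
    · · · · · · · · ·
    · · · · · · · · ·
T1:
  2·area = 12
  edge (14, 6)→(2, 12): d=(-12,6) right/bottom  bias=-1
  edge (2, 12)→(8, 8): d=(6,-4) top-left  bias=+0
  edge (8, 8)→(14, 6): d=(6,-2) top-left  bias=+0
    (8,2)@(17, 5): e=[-6,18,0] → ·  [on edge]
    (5,3)@(11, 7): e=[6,6,0] → █  [on edge]
    (6,3)@(13, 7): e=[-6,14,4] → ·
    (2,4)@(5, 9): e=[18,-6,0] → ·  [on edge]
    (3,4)@(7, 9): e=[6,2,4] → █
    (4,4)@(9, 9): e=[-6,10,8] → ·
    (5,4)@(11, 9): e=[-18,18,12] → ·
    (3,5)@(7, 11): e=[-18,14,16] → ·
  covered (2 px):
    · · · · · · · · ·
    · · · · · · · · ·
    · · · · · · · · ·
    · · · · · █ · · ·
    · · · █ · · · · ·
    · · · · · · · · ·
    · · · · · · · · ·
T2:
  2·area = 24  (B↔C swapped to make it positive)
  edge (13, 8)→(4, 14): d=(-9,6) right/bottom  bias=-1
  edge (4, 14)→(0, 14): d=(-4,0) right/bottom  bias=-1
  edge (0, 14)→(13, 8): d=(13,-6) top-left  bias=+0
    (5,4)@(11, 9): e=[3,20,1] → █
    (6,4)@(13, 9): e=[-9,20,13] → ·
    (3,5)@(7, 11): e=[9,12,3] → █
    (4,5)@(9, 11): e=[-3,12,15] → ·
    (5,5)@(11, 11): e=[-15,12,27] → ·
    (1,6)@(3, 13): e=[15,4,5] → █
    (2,6)@(5, 13): e=[3,4,17] → █
    (3,6)@(7, 13): e=[-9,4,29] → ·
  covered (4 px):
    · · · · · · · · ·
    · · · · · · · · ·
    · · · · · · · · ·
    · · · · · · · · ·
    · · · · · █ · · ·
    · · · █ · · · · ·
    · █ █ · · · · · ·

Final: 20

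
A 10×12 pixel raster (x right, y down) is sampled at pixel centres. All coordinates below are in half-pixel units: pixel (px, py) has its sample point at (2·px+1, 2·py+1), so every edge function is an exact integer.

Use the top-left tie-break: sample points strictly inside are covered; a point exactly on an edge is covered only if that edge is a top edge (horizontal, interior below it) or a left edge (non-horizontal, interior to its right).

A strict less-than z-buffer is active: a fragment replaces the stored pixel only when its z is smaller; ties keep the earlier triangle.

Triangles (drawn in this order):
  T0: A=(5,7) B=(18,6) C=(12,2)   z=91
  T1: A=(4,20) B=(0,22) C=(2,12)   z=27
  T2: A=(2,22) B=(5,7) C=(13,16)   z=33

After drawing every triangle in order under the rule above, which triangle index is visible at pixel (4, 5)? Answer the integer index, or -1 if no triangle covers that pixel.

T0:
  2·area = 58  (B↔C swapped to make it positive)
  edge (5, 7)→(12, 2): d=(7,-5) top-left  bias=+0
  edge (12, 2)→(18, 6): d=(6,4) right/bottom  bias=-1
  edge (18, 6)→(5, 7): d=(-13,1) right/bottom  bias=-1
    (5,1)@(11, 3): e=[2,10,46] → X
    (6,1)@(13, 3): e=[12,2,44] → X
    (7,1)@(15, 3): e=[22,-6,42] → .
    (4,2)@(9, 5): e=[6,30,22] → X
    (7,2)@(15, 5): e=[36,6,16] → X
    (8,2)@(17, 5): e=[46,-2,14] → .
    (2,3)@(5, 7): e=[0,58,0] → .  [on edge]
    (4,3)@(9, 7): e=[20,42,-4] → .
    (5,3)@(11, 7): e=[30,34,-6] → .
    (6,3)@(13, 7): e=[40,26,-8] → .
    (7,3)@(15, 7): e=[50,18,-10] → .
  covered (6 px):
    . . . . . . . . . .
    . . . . . X X . . .
    . . . . X X X X . .
    . . . . . . . . . .
    . . . . . . . . . .
    . . . . . . . . . .
    . . . . . . . . . .
    . . . . . . . . . .
    . . . . . . . . . .
    . . . . . . . . . .
    . . . . . . . . . .
    . . . . . . . . . .
T1:
  2·area = 36
  edge (4, 20)→(0, 22): d=(-4,2) right/bottom  bias=-1
  edge (0, 22)→(2, 12): d=(2,-10) top-left  bias=+0
  edge (2, 12)→(4, 20): d=(2,8) right/bottom  bias=-1
    (1,3)@(3, 7): e=[54,0,-18] → .  [on edge]
    (0,8)@(1, 17): e=[18,0,18] → X  [on edge]
    (1,8)@(3, 17): e=[14,20,2] → X
    (2,8)@(5, 17): e=[10,40,-14] → .
    (0,9)@(1, 19): e=[10,4,22] → X
    (2,9)@(5, 19): e=[2,44,-10] → .
    (0,10)@(1, 21): e=[2,8,26] → X
    (1,10)@(3, 21): e=[-2,28,10] → .
    (0,11)@(1, 23): e=[-6,12,30] → .
  covered (5 px):
    . . . . . . . . . .
    . . . . . . . . . .
    . . . . . . . . . .
    . . . . . . . . . .
    . . . . . . . . . .
    . . . . . . . . . .
    . . . . . . . . . .
    . . . . . . . . . .
    X X . . . . . . . .
    X X . . . . . . . .
    X . . . . . . . . .
    . . . . . . . . . .
T2:
  2·area = 147
  edge (2, 22)→(5, 7): d=(3,-15) top-left  bias=+0
  edge (5, 7)→(13, 16): d=(8,9) right/bottom  bias=-1
  edge (13, 16)→(2, 22): d=(-11,6) right/bottom  bias=-1
    (2,3)@(5, 7): e=[0,0,147] → .  [on edge]
    (2,4)@(5, 9): e=[6,16,125] → X
    (3,4)@(7, 9): e=[36,-2,113] → .
    (2,5)@(5, 11): e=[12,32,103] → X
    (3,5)@(7, 11): e=[42,14,91] → X
    (4,5)@(9, 11): e=[72,-4,79] → .
    (2,6)@(5, 13): e=[18,48,81] → X
    (4,6)@(9, 13): e=[78,12,57] → X
    (5,6)@(11, 13): e=[108,-6,45] → .
    (2,7)@(5, 15): e=[24,64,59] → X
    (5,7)@(11, 15): e=[114,10,23] → X
    (6,7)@(13, 15): e=[144,-8,11] → .
    (1,8)@(3, 17): e=[0,98,49] → X  [on edge]
  covered (19 px):
    . . . . . . . . . .
    . . . . . . . . . .
    . . . . . . . . . .
    . . . . . . . . . .
    . . X . . . . . . .
    . . X X . . . . . .
    . . X X X . . . . .
    . . X X X X . . . .
    . X X X X X . . . .
    . X X X . . . . . .
    . X . . . . . . . .
    . . . . . . . . . .

Z-buffer (winner per pixel, '.' = empty):
  . . . . . . . . . .
  . . . . . 0 0 . . .
  . . . . 0 0 0 0 . .
  . . . . . . . . . .
  . . 2 . . . . . . .
  . . 2 2 . . . . . .
  . . 2 2 2 . . . . .
  . . 2 2 2 2 . . . .
  1 1 2 2 2 2 . . . .
  1 1 2 2 . . . . . .
  1 2 . . . . . . . .
  . . . . . . . . . .

Answer: -1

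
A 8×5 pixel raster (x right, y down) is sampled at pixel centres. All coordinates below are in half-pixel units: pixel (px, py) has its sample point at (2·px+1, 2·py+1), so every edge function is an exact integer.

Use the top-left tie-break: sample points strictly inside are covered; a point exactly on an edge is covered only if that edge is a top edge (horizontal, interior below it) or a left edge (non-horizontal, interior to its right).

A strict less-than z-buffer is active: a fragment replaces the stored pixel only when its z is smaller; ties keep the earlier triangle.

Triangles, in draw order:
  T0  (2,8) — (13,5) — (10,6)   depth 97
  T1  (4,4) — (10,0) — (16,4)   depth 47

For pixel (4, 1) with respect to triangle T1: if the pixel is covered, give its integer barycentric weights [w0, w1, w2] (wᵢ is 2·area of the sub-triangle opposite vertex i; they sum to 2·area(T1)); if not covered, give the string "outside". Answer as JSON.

T0:
  2·area = 2
  edge (2, 8)→(13, 5): d=(11,-3) top-left  bias=+0
  edge (13, 5)→(10, 6): d=(-3,1) right/bottom  bias=-1
  edge (10, 6)→(2, 8): d=(-8,2) right/bottom  bias=-1
    (6,2)@(13, 5): e=[0,0,2] → ·  [on edge]
    (3,3)@(7, 7): e=[4,0,-2] → ·  [on edge]
    (0,4)@(1, 9): e=[8,0,-6] → ·  [on edge]
  covered (0 px):
    · · · · · · · ·
    · · · · · · · ·
    · · · · · · · ·
    · · · · · · · ·
    · · · · · · · ·
T1:
  2·area = 48
  edge (4, 4)→(10, 0): d=(6,-4) top-left  bias=+0
  edge (10, 0)→(16, 4): d=(6,4) right/bottom  bias=-1
  edge (16, 4)→(4, 4): d=(-12,0) right/bottom  bias=-1
    (4,0)@(9, 1): e=[2,10,36] → #
    (5,0)@(11, 1): e=[10,2,36] → #
    (6,0)@(13, 1): e=[18,-6,36] → ·
    (3,1)@(7, 3): e=[6,30,12] → #
    (6,1)@(13, 3): e=[30,6,12] → #
    (7,1)@(15, 3): e=[38,-2,12] → ·
    (3,2)@(7, 5): e=[18,42,-12] → ·
    (4,2)@(9, 5): e=[26,34,-12] → ·
    (5,2)@(11, 5): e=[34,26,-12] → ·
    (6,2)@(13, 5): e=[42,18,-12] → ·
  covered (6 px):
    · · · · # # · ·
    · · · # # # # ·
    · · · · · · · ·
    · · · · · · · ·
    · · · · · · · ·

Answer: [22,12,14]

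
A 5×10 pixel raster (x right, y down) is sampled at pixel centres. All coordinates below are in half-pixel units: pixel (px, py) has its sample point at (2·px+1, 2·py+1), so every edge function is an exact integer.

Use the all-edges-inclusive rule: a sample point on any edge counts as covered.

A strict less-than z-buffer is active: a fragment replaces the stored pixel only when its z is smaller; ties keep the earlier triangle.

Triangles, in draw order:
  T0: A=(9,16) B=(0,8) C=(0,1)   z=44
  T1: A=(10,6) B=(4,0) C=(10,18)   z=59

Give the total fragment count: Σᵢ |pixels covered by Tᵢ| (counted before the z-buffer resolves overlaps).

T0:
  2·area = 63
  edge (9, 16)→(0, 8): d=(-9,-8) inclusive
  edge (0, 8)→(0, 1): d=(0,-7) inclusive
  edge (0, 1)→(9, 16): d=(9,15) inclusive
    (0,1)@(1, 3): e=[53,7,3] → X
    (1,1)@(3, 3): e=[69,21,-27] → .
    (0,2)@(1, 5): e=[35,7,21] → X
    (1,2)@(3, 5): e=[51,21,-9] → .
    (0,3)@(1, 7): e=[17,7,39] → X
    (1,3)@(3, 7): e=[33,21,9] → X
    (2,3)@(5, 7): e=[49,35,-21] → .
    (0,4)@(1, 9): e=[-1,7,57] → .
    (1,4)@(3, 9): e=[15,21,27] → X
    (2,4)@(5, 9): e=[31,35,-3] → .
    (1,5)@(3, 11): e=[-3,21,45] → .
    (2,5)@(5, 11): e=[13,35,15] → X
  covered (7 px):
    . . . . .
    X . . . .
    X . . . .
    X X . . .
    . X . . .
    . . X . .
    . . . X .
    . . . . .
    . . . . .
    . . . . .
T1:
  2·area = 72  (B↔C swapped to make it positive)
  edge (10, 6)→(10, 18): d=(0,12) inclusive
  edge (10, 18)→(4, 0): d=(-6,-18) inclusive
  edge (4, 0)→(10, 6): d=(6,6) inclusive
    (2,0)@(5, 1): e=[60,12,0] → X  [on edge]
    (3,0)@(7, 1): e=[36,48,-12] → .
    (2,1)@(5, 3): e=[60,0,12] → X  [on edge]
    (3,1)@(7, 3): e=[36,36,0] → X  [on edge]
    (4,1)@(9, 3): e=[12,72,-12] → .
    (2,2)@(5, 5): e=[60,-12,24] → .
    (3,2)@(7, 5): e=[36,24,12] → X
    (4,2)@(9, 5): e=[12,60,0] → X  [on edge]
    (3,3)@(7, 7): e=[36,12,24] → X
    (3,4)@(7, 9): e=[36,0,36] → X  [on edge]
    (3,5)@(7, 11): e=[36,-12,48] → .
    (4,5)@(9, 11): e=[12,24,36] → X
    (4,7)@(9, 15): e=[12,0,60] → X  [on edge]
  covered (12 px):
    . . X . .
    . . X X .
    . . . X X
    . . . X X
    . . . X X
    . . . . X
    . . . . X
    . . . . X
    . . . . .
    . . . . .

Final: 19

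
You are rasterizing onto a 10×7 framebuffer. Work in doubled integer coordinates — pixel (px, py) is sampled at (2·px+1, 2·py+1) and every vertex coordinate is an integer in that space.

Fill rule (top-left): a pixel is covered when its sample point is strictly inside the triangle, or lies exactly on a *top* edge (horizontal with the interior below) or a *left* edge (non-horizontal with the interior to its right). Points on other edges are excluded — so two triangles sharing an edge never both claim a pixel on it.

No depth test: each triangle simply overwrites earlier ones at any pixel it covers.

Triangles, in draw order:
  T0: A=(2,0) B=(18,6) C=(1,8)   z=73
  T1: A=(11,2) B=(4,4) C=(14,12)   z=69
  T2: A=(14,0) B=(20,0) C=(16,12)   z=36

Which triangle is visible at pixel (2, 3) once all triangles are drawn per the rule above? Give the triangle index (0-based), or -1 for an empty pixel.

T0:
  2·area = 134
  edge (2, 0)→(18, 6): d=(16,6) right/bottom  bias=-1
  edge (18, 6)→(1, 8): d=(-17,2) right/bottom  bias=-1
  edge (1, 8)→(2, 0): d=(1,-8) top-left  bias=+0
    (1,0)@(3, 1): e=[10,115,9] → █
    (2,0)@(5, 1): e=[-2,111,25] → ·
    (1,1)@(3, 3): e=[42,81,11] → █
    (2,1)@(5, 3): e=[30,77,27] → █
    (3,1)@(7, 3): e=[18,73,43] → █
    (4,1)@(9, 3): e=[6,69,59] → █
    (5,1)@(11, 3): e=[-6,65,75] → ·
    (1,2)@(3, 5): e=[74,47,13] → █
    (5,2)@(11, 5): e=[26,31,77] → █
    (6,2)@(13, 5): e=[14,27,93] → █
    (7,2)@(15, 5): e=[2,23,109] → █
    (8,2)@(17, 5): e=[-10,19,125] → ·
  covered (16 px):
    · █ · · · · · · · ·
    · █ █ █ █ · · · · ·
    · █ █ █ █ █ █ █ · ·
    · █ █ █ █ · · · · ·
    · · · · · · · · · ·
    · · · · · · · · · ·
    · · · · · · · · · ·
T1:
  2·area = 76  (B↔C swapped to make it positive)
  edge (11, 2)→(14, 12): d=(3,10) right/bottom  bias=-1
  edge (14, 12)→(4, 4): d=(-10,-8) top-left  bias=+0
  edge (4, 4)→(11, 2): d=(7,-2) top-left  bias=+0
    (4,1)@(9, 3): e=[23,50,3] → █
    (5,1)@(11, 3): e=[3,66,7] → █
    (6,1)@(13, 3): e=[-17,82,11] → ·
    (3,2)@(7, 5): e=[49,14,13] → █
    (6,2)@(13, 5): e=[-11,62,25] → ·
    (3,3)@(7, 7): e=[55,-6,27] → ·
    (4,3)@(9, 7): e=[35,10,31] → █
    (6,3)@(13, 7): e=[-5,42,39] → ·
    (4,4)@(9, 9): e=[41,-10,45] → ·
    (5,4)@(11, 9): e=[21,6,49] → █
    (6,4)@(13, 9): e=[1,22,53] → █
    (7,4)@(15, 9): e=[-19,38,57] → ·
  covered (10 px):
    · · · · · · · · · ·
    · · · · █ █ · · · ·
    · · · █ █ █ · · · ·
    · · · · █ █ · · · ·
    · · · · · █ █ · · ·
    · · · · · · █ · · ·
    · · · · · · · · · ·
T2:
  2·area = 72
  edge (14, 0)→(20, 0): d=(6,0) top-left  bias=+0
  edge (20, 0)→(16, 12): d=(-4,12) right/bottom  bias=-1
  edge (16, 12)→(14, 0): d=(-2,-12) top-left  bias=+0
    (7,0)@(15, 1): e=[6,56,10] → █
    (8,0)@(17, 1): e=[6,32,34] → █
    (9,0)@(19, 1): e=[6,8,58] → █
    (7,1)@(15, 3): e=[18,48,6] → █
    (9,1)@(19, 3): e=[18,0,54] → ·  [on edge]
    (7,2)@(15, 5): e=[30,40,2] → █
    (9,2)@(19, 5): e=[30,-8,50] → ·
    (7,3)@(15, 7): e=[42,32,-2] → ·
    (8,3)@(17, 7): e=[42,8,22] → █
    (9,3)@(19, 7): e=[42,-16,46] → ·
    (8,4)@(17, 9): e=[54,0,18] → ·  [on edge]
  covered (8 px):
    · · · · · · · █ █ █
    · · · · · · · █ █ ·
    · · · · · · · █ █ ·
    · · · · · · · · █ ·
    · · · · · · · · · ·
    · · · · · · · · · ·
    · · · · · · · · · ·

Z-buffer (winner per pixel, '.' = empty):
  . 0 . . . . . 2 2 2
  . 0 0 0 1 1 . 2 2 .
  . 0 0 1 1 1 0 2 2 .
  . 0 0 0 1 1 . . 2 .
  . . . . . 1 1 . . .
  . . . . . . 1 . . .
  . . . . . . . . . .

Result: 0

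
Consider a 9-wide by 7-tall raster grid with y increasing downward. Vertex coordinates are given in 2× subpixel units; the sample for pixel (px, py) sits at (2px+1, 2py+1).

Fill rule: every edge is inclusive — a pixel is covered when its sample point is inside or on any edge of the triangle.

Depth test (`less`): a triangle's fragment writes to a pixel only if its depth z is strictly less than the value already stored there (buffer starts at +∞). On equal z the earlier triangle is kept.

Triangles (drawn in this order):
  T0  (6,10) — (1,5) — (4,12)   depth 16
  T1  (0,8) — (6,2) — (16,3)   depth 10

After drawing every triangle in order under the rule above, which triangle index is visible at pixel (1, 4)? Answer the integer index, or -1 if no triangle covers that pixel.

T0:
  2·area = 20  (B↔C swapped to make it positive)
  edge (6, 10)→(4, 12): d=(-2,2) inclusive
  edge (4, 12)→(1, 5): d=(-3,-7) inclusive
  edge (1, 5)→(6, 10): d=(5,5) inclusive
    (7,0)@(15, 1): e=[0,110,-90] → ·  [on edge]
    (6,1)@(13, 3): e=[0,90,-70] → ·  [on edge]
    (0,2)@(1, 5): e=[20,0,0] → #  [on edge]
    (1,2)@(3, 5): e=[16,14,-10] → ·
    (5,2)@(11, 5): e=[0,70,-50] → ·  [on edge]
    (0,3)@(1, 7): e=[16,-6,10] → ·
    (1,3)@(3, 7): e=[12,8,0] → #  [on edge]
    (2,3)@(5, 7): e=[8,22,-10] → ·
    (4,3)@(9, 7): e=[0,50,-30] → ·  [on edge]
    (1,4)@(3, 9): e=[8,2,10] → #
    (2,4)@(5, 9): e=[4,16,0] → #  [on edge]
    (3,4)@(7, 9): e=[0,30,-10] → ·  [on edge]
    (2,5)@(5, 11): e=[0,10,10] → #  [on edge]
    (3,5)@(7, 11): e=[-4,24,0] → ·  [on edge]
    (1,6)@(3, 13): e=[0,-10,30] → ·  [on edge]
    (4,6)@(9, 13): e=[-12,32,0] → ·  [on edge]
  covered (5 px):
    · · · · · · · · ·
    · · · · · · · · ·
    # · · · · · · · ·
    · # · · · · · · ·
    · # # · · · · · ·
    · · # · · · · · ·
    · · · · · · · · ·
T1:
  2·area = 66
  edge (0, 8)→(6, 2): d=(6,-6) inclusive
  edge (6, 2)→(16, 3): d=(10,1) inclusive
  edge (16, 3)→(0, 8): d=(-16,5) inclusive
    (3,0)@(7, 1): e=[0,-11,77] → ·  [on edge]
    (2,1)@(5, 3): e=[0,11,55] → #  [on edge]
    (3,1)@(7, 3): e=[12,9,45] → #
    (4,1)@(9, 3): e=[24,7,35] → #
    (5,1)@(11, 3): e=[36,5,25] → #
    (6,1)@(13, 3): e=[48,3,15] → #
    (7,1)@(15, 3): e=[60,1,5] → #
    (8,1)@(17, 3): e=[72,-1,-5] → ·
    (1,2)@(3, 5): e=[0,33,33] → #  [on edge]
    (5,2)@(11, 5): e=[48,25,-7] → ·
    (6,2)@(13, 5): e=[60,23,-17] → ·
    (7,2)@(15, 5): e=[72,21,-27] → ·
    (0,3)@(1, 7): e=[0,55,11] → #  [on edge]
  covered (12 px):
    · · · · · · · · ·
    · · # # # # # # ·
    · # # # # · · · ·
    # # · · · · · · ·
    · · · · · · · · ·
    · · · · · · · · ·
    · · · · · · · · ·

Z-buffer (winner per pixel, '.' = empty):
  . . . . . . . . .
  . . 1 1 1 1 1 1 .
  0 1 1 1 1 . . . .
  1 1 . . . . . . .
  . 0 0 . . . . . .
  . . 0 . . . . . .
  . . . . . . . . .

Answer: 0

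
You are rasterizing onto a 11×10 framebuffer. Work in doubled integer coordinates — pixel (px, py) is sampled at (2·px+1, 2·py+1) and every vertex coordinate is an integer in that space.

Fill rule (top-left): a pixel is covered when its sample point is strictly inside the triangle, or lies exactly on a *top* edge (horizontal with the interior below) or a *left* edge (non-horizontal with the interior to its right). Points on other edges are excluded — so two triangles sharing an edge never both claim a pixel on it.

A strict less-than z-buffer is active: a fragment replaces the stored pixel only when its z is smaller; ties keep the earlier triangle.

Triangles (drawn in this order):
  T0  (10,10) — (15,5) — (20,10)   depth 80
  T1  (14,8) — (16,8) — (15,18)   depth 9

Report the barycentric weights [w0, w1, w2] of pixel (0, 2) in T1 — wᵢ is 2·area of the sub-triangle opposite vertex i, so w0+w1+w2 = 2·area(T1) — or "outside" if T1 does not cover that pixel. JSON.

T0:
  2·area = 50
  edge (10, 10)→(15, 5): d=(5,-5) top-left  bias=+0
  edge (15, 5)→(20, 10): d=(5,5) right/bottom  bias=-1
  edge (20, 10)→(10, 10): d=(-10,0) right/bottom  bias=-1
    (5,0)@(11, 1): e=[-40,0,90] → .  [on edge]
    (9,0)@(19, 1): e=[0,-40,90] → .  [on edge]
    (6,1)@(13, 3): e=[-20,0,70] → .  [on edge]
    (8,1)@(17, 3): e=[0,-20,70] → .  [on edge]
    (7,2)@(15, 5): e=[0,0,50] → .  [on edge]
    (6,3)@(13, 7): e=[0,20,30] → X  [on edge]
    (7,3)@(15, 7): e=[10,10,30] → X
    (8,3)@(17, 7): e=[20,0,30] → .  [on edge]
    (5,4)@(11, 9): e=[0,40,10] → X  [on edge]
    (8,4)@(17, 9): e=[30,10,10] → X
    (9,4)@(19, 9): e=[40,0,10] → .  [on edge]
    (4,5)@(9, 11): e=[0,60,-10] → .  [on edge]
    (10,5)@(21, 11): e=[60,0,-10] → .  [on edge]
    (3,6)@(7, 13): e=[0,80,-30] → .  [on edge]
    (2,7)@(5, 15): e=[0,100,-50] → .  [on edge]
    (1,8)@(3, 17): e=[0,120,-70] → .  [on edge]
    (0,9)@(1, 19): e=[0,140,-90] → .  [on edge]
  covered (6 px):
    . . . . . . . . . . .
    . . . . . . . . . . .
    . . . . . . . . . . .
    . . . . . . X X . . .
    . . . . . X X X X . .
    . . . . . . . . . . .
    . . . . . . . . . . .
    . . . . . . . . . . .
    . . . . . . . . . . .
    . . . . . . . . . . .
T1:
  2·area = 20
  edge (14, 8)→(16, 8): d=(2,0) top-left  bias=+0
  edge (16, 8)→(15, 18): d=(-1,10) right/bottom  bias=-1
  edge (15, 18)→(14, 8): d=(-1,-10) top-left  bias=+0
    (7,4)@(15, 9): e=[2,9,9] → X
    (8,4)@(17, 9): e=[2,-11,29] → .
    (7,5)@(15, 11): e=[6,7,7] → X
    (8,5)@(17, 11): e=[6,-13,27] → .
    (7,6)@(15, 13): e=[10,5,5] → X
    (8,6)@(17, 13): e=[10,-15,25] → .
    (7,7)@(15, 15): e=[14,3,3] → X
    (8,7)@(17, 15): e=[14,-17,23] → .
    (7,8)@(15, 17): e=[18,1,1] → X
    (8,8)@(17, 17): e=[18,-19,21] → .
    (7,9)@(15, 19): e=[22,-1,-1] → .
  covered (5 px):
    . . . . . . . . . . .
    . . . . . . . . . . .
    . . . . . . . . . . .
    . . . . . . . . . . .
    . . . . . . . X . . .
    . . . . . . . X . . .
    . . . . . . . X . . .
    . . . . . . . X . . .
    . . . . . . . X . . .
    . . . . . . . . . . .

Answer: "outside"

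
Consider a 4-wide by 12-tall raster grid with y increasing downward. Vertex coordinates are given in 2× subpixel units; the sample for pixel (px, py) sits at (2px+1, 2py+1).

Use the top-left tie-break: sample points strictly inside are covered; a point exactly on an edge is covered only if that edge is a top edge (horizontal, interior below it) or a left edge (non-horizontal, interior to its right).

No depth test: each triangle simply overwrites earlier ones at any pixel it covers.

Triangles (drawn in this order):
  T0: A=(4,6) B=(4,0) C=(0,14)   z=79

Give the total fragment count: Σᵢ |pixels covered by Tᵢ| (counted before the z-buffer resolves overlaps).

T0:
  2·area = 24  (B↔C swapped to make it positive)
  edge (4, 6)→(0, 14): d=(-4,8) right/bottom  bias=-1
  edge (0, 14)→(4, 0): d=(4,-14) top-left  bias=+0
  edge (4, 0)→(4, 6): d=(0,6) right/bottom  bias=-1
    (1,2)@(3, 5): e=[12,6,6] → X
    (2,2)@(5, 5): e=[-4,34,-6] → .
    (1,3)@(3, 7): e=[4,14,6] → X
    (2,3)@(5, 7): e=[-12,42,-6] → .
    (1,4)@(3, 9): e=[-4,22,6] → .
    (0,5)@(1, 11): e=[4,2,18] → X
    (1,5)@(3, 11): e=[-12,30,6] → .
    (0,6)@(1, 13): e=[-4,10,18] → .
  covered (3 px):
    . . . .
    . . . .
    . X . .
    . X . .
    . . . .
    X . . .
    . . . .
    . . . .
    . . . .
    . . . .
    . . . .
    . . . .

Result: 3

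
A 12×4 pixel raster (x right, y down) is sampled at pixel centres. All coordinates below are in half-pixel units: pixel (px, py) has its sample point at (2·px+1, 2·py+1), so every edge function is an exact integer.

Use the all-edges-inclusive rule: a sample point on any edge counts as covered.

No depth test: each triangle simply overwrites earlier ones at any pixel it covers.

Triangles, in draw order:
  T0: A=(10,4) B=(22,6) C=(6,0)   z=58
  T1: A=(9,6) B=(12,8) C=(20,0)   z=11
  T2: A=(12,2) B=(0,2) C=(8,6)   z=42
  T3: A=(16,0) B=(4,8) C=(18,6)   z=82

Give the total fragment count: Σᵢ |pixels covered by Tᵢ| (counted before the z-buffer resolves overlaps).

T0:
  2·area = 40  (B↔C swapped to make it positive)
  edge (10, 4)→(6, 0): d=(-4,-4) inclusive
  edge (6, 0)→(22, 6): d=(16,6) inclusive
  edge (22, 6)→(10, 4): d=(-12,-2) inclusive
    (3,0)@(7, 1): e=[0,10,30] → X  [on edge]
    (4,0)@(9, 1): e=[8,-2,34] → .
    (3,1)@(7, 3): e=[-8,42,6] → .
    (4,1)@(9, 3): e=[0,30,10] → X  [on edge]
    (5,1)@(11, 3): e=[8,18,14] → X
    (6,1)@(13, 3): e=[16,6,18] → X
    (7,1)@(15, 3): e=[24,-6,22] → .
    (4,2)@(9, 5): e=[-8,62,-14] → .
    (5,2)@(11, 5): e=[0,50,-10] → .  [on edge]
    (6,2)@(13, 5): e=[8,38,-6] → .
    (8,2)@(17, 5): e=[24,14,2] → X
    (9,2)@(19, 5): e=[32,2,6] → X
    (6,3)@(13, 7): e=[0,70,-30] → .  [on edge]
  covered (6 px):
    . . . X . . . . . . . .
    . . . . X X X . . . . .
    . . . . . . . . X X . .
    . . . . . . . . . . . .
T1:
  2·area = 40  (B↔C swapped to make it positive)
  edge (9, 6)→(20, 0): d=(11,-6) inclusive
  edge (20, 0)→(12, 8): d=(-8,8) inclusive
  edge (12, 8)→(9, 6): d=(-3,-2) inclusive
    (9,0)@(19, 1): e=[5,0,35] → X  [on edge]
    (10,0)@(21, 1): e=[17,-16,39] → .
    (7,1)@(15, 3): e=[3,16,21] → X
    (8,1)@(17, 3): e=[15,0,25] → X  [on edge]
    (9,1)@(19, 3): e=[27,-16,29] → .
    (5,2)@(11, 5): e=[1,32,7] → X
    (6,2)@(13, 5): e=[13,16,11] → X
    (7,2)@(15, 5): e=[25,0,15] → X  [on edge]
    (8,2)@(17, 5): e=[37,-16,19] → .
    (5,3)@(11, 7): e=[23,16,1] → X
    (6,3)@(13, 7): e=[35,0,5] → X  [on edge]
    (7,3)@(15, 7): e=[47,-16,9] → .
  covered (8 px):
    . . . . . . . . . X . .
    . . . . . . . X X . . .
    . . . . . X X X . . . .
    . . . . . X X . . . . .
T2:
  2·area = 48  (B↔C swapped to make it positive)
  edge (12, 2)→(8, 6): d=(-4,4) inclusive
  edge (8, 6)→(0, 2): d=(-8,-4) inclusive
  edge (0, 2)→(12, 2): d=(12,0) inclusive
    (6,0)@(13, 1): e=[0,60,-12] → .  [on edge]
    (1,1)@(3, 3): e=[32,4,12] → X
    (2,1)@(5, 3): e=[24,12,12] → X
    (3,1)@(7, 3): e=[16,20,12] → X
    (4,1)@(9, 3): e=[8,28,12] → X
    (5,1)@(11, 3): e=[0,36,12] → X  [on edge]
    (6,1)@(13, 3): e=[-8,44,12] → .
    (1,2)@(3, 5): e=[24,-12,36] → .
    (2,2)@(5, 5): e=[16,-4,36] → .
    (3,2)@(7, 5): e=[8,4,36] → X
    (4,2)@(9, 5): e=[0,12,36] → X  [on edge]
    (5,2)@(11, 5): e=[-8,20,36] → .
    (3,3)@(7, 7): e=[0,-12,60] → .  [on edge]
  covered (7 px):
    . . . . . . . . . . . .
    . X X X X X . . . . . .
    . . . X X . . . . . . .
    . . . . . . . . . . . .
T3:
  2·area = 88  (B↔C swapped to make it positive)
  edge (16, 0)→(18, 6): d=(2,6) inclusive
  edge (18, 6)→(4, 8): d=(-14,2) inclusive
  edge (4, 8)→(16, 0): d=(12,-8) inclusive
    (7,0)@(15, 1): e=[8,76,4] → X
    (8,0)@(17, 1): e=[-4,72,20] → .
    (6,1)@(13, 3): e=[24,52,12] → X
    (8,1)@(17, 3): e=[0,44,44] → X  [on edge]
    (9,1)@(19, 3): e=[-12,40,60] → .
    (4,2)@(9, 5): e=[52,32,4] → X
    (5,2)@(11, 5): e=[40,28,20] → X
    (9,2)@(19, 5): e=[-8,12,84] → .
    (3,3)@(7, 7): e=[68,8,12] → X
    (5,3)@(11, 7): e=[44,0,44] → X  [on edge]
    (6,3)@(13, 7): e=[32,-4,60] → .
    (7,3)@(15, 7): e=[20,-8,76] → .
  covered (12 px):
    . . . . . . . X . . . .
    . . . . . . X X X . . .
    . . . . X X X X X . . .
    . . . X X X . . . . . .

Answer: 33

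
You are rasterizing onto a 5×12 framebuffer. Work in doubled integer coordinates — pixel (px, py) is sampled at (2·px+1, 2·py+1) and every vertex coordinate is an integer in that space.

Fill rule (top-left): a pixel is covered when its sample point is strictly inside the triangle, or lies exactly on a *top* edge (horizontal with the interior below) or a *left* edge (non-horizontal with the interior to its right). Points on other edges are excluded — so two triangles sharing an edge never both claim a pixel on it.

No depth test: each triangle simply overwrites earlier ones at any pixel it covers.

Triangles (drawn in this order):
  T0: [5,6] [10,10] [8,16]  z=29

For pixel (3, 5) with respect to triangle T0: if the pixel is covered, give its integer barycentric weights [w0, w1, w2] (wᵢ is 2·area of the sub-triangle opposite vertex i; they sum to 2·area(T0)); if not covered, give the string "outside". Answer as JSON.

T0:
  2·area = 38
  edge (5, 6)→(10, 10): d=(5,4) right/bottom  bias=-1
  edge (10, 10)→(8, 16): d=(-2,6) right/bottom  bias=-1
  edge (8, 16)→(5, 6): d=(-3,-10) top-left  bias=+0
    (3,4)@(7, 9): e=[7,20,11] → █
    (4,4)@(9, 9): e=[-1,8,31] → ·
    (3,5)@(7, 11): e=[17,16,5] → █
    (4,5)@(9, 11): e=[9,4,25] → █
    (3,6)@(7, 13): e=[27,12,-1] → ·
    (4,6)@(9, 13): e=[19,0,19] → ·  [on edge]
    (3,9)@(7, 19): e=[57,0,-19] → ·  [on edge]
  covered (3 px):
    · · · · ·
    · · · · ·
    · · · · ·
    · · · · ·
    · · · █ ·
    · · · █ █
    · · · · ·
    · · · · ·
    · · · · ·
    · · · · ·
    · · · · ·
    · · · · ·

Result: [16,5,17]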